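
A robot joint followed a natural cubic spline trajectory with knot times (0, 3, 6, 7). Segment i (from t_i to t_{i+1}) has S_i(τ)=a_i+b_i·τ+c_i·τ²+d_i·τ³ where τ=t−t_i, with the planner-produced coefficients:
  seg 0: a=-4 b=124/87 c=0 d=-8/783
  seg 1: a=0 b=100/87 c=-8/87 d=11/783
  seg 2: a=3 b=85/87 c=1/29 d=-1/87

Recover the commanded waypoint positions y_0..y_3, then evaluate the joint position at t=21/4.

y_0=-4 y_1=0 y_2=3 y_3=4
S(21/4) = 4233/1856

y_0 = S_0(0) = a_0 = -4
y_1 = S_1(0) = a_1 = 0
y_2 = S_2(0) = a_2 = 3
y_3 = S_2(1) = 4
t_q=21/4 is in segment 1 (τ=9/4); S_1(τ)=4233/1856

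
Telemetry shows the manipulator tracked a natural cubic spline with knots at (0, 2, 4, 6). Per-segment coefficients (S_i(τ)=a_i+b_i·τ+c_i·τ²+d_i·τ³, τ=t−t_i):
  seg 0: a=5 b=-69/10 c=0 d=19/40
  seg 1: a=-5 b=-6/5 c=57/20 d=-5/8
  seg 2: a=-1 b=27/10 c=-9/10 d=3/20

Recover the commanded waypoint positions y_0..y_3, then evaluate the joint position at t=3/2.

y_0 = S_0(0) = a_0 = 5
y_1 = S_1(0) = a_1 = -5
y_2 = S_2(0) = a_2 = -1
y_3 = S_2(2) = 2
t_q=3/2 is in segment 0 (τ=3/2); S_0(τ)=-1199/320

y_0=5 y_1=-5 y_2=-1 y_3=2
S(3/2) = -1199/320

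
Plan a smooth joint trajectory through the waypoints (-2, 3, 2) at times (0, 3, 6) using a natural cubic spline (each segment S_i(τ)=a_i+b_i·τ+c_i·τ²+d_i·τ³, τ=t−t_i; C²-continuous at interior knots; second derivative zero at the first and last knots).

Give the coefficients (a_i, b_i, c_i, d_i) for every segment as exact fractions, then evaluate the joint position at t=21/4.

Δ: Δ0=5/3, Δ1=-1/3
row 1: diag=12, rhs=-12; c'=1/4, d'=-1
back: M1=-1
M: M0=0, M1=-1, M2=0
seg 0: a=-2, c=M0/2=0, d=(M1−M0)/(6·3)=-1/18, b=Δ0−h0·(2M0+M1)/6=13/6
seg 1: a=3, c=M1/2=-1/2, d=(M2−M1)/(6·3)=1/18, b=Δ1−h1·(2M1+M2)/6=2/3
t_q=21/4 → seg 1, τ=9/4; S=3+2/3·τ+-1/2·τ²+1/18·τ³=333/128

  seg 0: a=-2 b=13/6 c=0 d=-1/18
  seg 1: a=3 b=2/3 c=-1/2 d=1/18
S(21/4) = 333/128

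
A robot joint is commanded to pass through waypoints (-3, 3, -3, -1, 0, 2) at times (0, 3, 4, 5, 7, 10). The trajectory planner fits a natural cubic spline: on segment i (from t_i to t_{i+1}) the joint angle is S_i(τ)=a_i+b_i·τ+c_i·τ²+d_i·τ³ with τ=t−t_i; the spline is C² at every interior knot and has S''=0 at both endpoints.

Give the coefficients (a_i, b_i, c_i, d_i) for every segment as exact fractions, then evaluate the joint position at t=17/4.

Δ: Δ0=2, Δ1=-6, Δ2=2, Δ3=1/2, Δ4=2/3
row 1: diag=8, rhs=-48; c'=1/8, d'=-6
row 2: denom=4−1·1/8=31/8; d'=(48−1·-6)/(31/8)=432/31
row 3: denom=6−1·8/31=178/31; d'=(-9−1·432/31)/(178/31)=-711/178
row 4: denom=10−2·31/89=828/89; d'=(1−2·-711/178)/(828/89)=200/207
back: M4=200/207
back: M3=-711/178−31/89·200/207=-1793/414
back: M2=432/31−8/31·-1793/414=3116/207
back: M1=-6−1/8·3116/207=-3263/414
M: M0=0, M1=-3263/414, M2=3116/207, M3=-1793/414, M4=200/207, M5=0
seg 0: a=-3, c=M0/2=0, d=(M1−M0)/(6·3)=-3263/7452, b=Δ0−h0·(2M0+M1)/6=4919/828
seg 1: a=3, c=M1/2=-3263/828, d=(M2−M1)/(6·1)=1055/276, b=Δ1−h1·(2M1+M2)/6=-2435/414
seg 2: a=-3, c=M2/2=1558/207, d=(M3−M2)/(6·1)=-2675/828, b=Δ2−h2·(2M2+M3)/6=-1901/828
seg 3: a=-1, c=M3/2=-1793/828, d=(M4−M3)/(6·2)=731/1656, b=Δ3−h3·(2M3+M4)/6=141/46
seg 4: a=0, c=M4/2=100/207, d=(M5−M4)/(6·3)=-100/1863, b=Δ4−h4·(2M4+M5)/6=-62/207
t_q=17/4 → seg 2, τ=1/4; S=-3+-1901/828·τ+1558/207·τ²+-2675/828·τ³=-18571/5888

  seg 0: a=-3 b=4919/828 c=0 d=-3263/7452
  seg 1: a=3 b=-2435/414 c=-3263/828 d=1055/276
  seg 2: a=-3 b=-1901/828 c=1558/207 d=-2675/828
  seg 3: a=-1 b=141/46 c=-1793/828 d=731/1656
  seg 4: a=0 b=-62/207 c=100/207 d=-100/1863
S(17/4) = -18571/5888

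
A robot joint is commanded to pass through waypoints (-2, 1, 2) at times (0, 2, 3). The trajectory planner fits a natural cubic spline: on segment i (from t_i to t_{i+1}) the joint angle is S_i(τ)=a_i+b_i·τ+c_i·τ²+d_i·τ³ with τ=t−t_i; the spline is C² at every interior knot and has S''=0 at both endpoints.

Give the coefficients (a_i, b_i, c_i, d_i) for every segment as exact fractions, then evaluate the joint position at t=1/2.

Δ: Δ0=3/2, Δ1=1
row 1: diag=6, rhs=-3; c'=1/6, d'=-1/2
back: M1=-1/2
M: M0=0, M1=-1/2, M2=0
seg 0: a=-2, c=M0/2=0, d=(M1−M0)/(6·2)=-1/24, b=Δ0−h0·(2M0+M1)/6=5/3
seg 1: a=1, c=M1/2=-1/4, d=(M2−M1)/(6·1)=1/12, b=Δ1−h1·(2M1+M2)/6=7/6
t_q=1/2 → seg 0, τ=1/2; S=-2+5/3·τ+0·τ²+-1/24·τ³=-75/64

  seg 0: a=-2 b=5/3 c=0 d=-1/24
  seg 1: a=1 b=7/6 c=-1/4 d=1/12
S(1/2) = -75/64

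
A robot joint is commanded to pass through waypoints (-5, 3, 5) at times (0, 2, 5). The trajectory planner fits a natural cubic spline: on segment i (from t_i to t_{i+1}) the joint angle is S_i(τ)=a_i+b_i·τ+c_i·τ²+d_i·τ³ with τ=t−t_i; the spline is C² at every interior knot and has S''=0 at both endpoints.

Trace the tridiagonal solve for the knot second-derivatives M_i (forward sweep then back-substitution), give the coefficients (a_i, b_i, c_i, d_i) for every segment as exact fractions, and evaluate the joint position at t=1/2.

  seg 0: a=-5 b=14/3 c=0 d=-1/6
  seg 1: a=3 b=8/3 c=-1 d=1/9
S(1/2) = -43/16

Δ: Δ0=4, Δ1=2/3
row 1: diag=10, rhs=-20; c'=3/10, d'=-2
back: M1=-2
M: M0=0, M1=-2, M2=0
seg 0: a=-5, c=M0/2=0, d=(M1−M0)/(6·2)=-1/6, b=Δ0−h0·(2M0+M1)/6=14/3
seg 1: a=3, c=M1/2=-1, d=(M2−M1)/(6·3)=1/9, b=Δ1−h1·(2M1+M2)/6=8/3
t_q=1/2 → seg 0, τ=1/2; S=-5+14/3·τ+0·τ²+-1/6·τ³=-43/16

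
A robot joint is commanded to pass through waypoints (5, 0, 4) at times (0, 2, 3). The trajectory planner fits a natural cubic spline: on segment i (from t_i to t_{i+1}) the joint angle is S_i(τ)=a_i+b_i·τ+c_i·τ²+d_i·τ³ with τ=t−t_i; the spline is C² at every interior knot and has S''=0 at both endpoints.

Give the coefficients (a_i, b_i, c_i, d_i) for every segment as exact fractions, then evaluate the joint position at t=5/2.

Δ: Δ0=-5/2, Δ1=4
row 1: diag=6, rhs=39; c'=1/6, d'=13/2
back: M1=13/2
M: M0=0, M1=13/2, M2=0
seg 0: a=5, c=M0/2=0, d=(M1−M0)/(6·2)=13/24, b=Δ0−h0·(2M0+M1)/6=-14/3
seg 1: a=0, c=M1/2=13/4, d=(M2−M1)/(6·1)=-13/12, b=Δ1−h1·(2M1+M2)/6=11/6
t_q=5/2 → seg 1, τ=1/2; S=0+11/6·τ+13/4·τ²+-13/12·τ³=51/32

  seg 0: a=5 b=-14/3 c=0 d=13/24
  seg 1: a=0 b=11/6 c=13/4 d=-13/12
S(5/2) = 51/32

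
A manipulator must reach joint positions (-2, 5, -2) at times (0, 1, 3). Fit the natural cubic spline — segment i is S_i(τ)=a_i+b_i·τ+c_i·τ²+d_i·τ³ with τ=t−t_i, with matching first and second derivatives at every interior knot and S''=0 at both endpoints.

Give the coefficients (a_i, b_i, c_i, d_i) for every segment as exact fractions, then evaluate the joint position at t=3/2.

  seg 0: a=-2 b=35/4 c=0 d=-7/4
  seg 1: a=5 b=7/2 c=-21/4 d=7/8
S(3/2) = 355/64

Δ: Δ0=7, Δ1=-7/2
row 1: diag=6, rhs=-63; c'=1/3, d'=-21/2
back: M1=-21/2
M: M0=0, M1=-21/2, M2=0
seg 0: a=-2, c=M0/2=0, d=(M1−M0)/(6·1)=-7/4, b=Δ0−h0·(2M0+M1)/6=35/4
seg 1: a=5, c=M1/2=-21/4, d=(M2−M1)/(6·2)=7/8, b=Δ1−h1·(2M1+M2)/6=7/2
t_q=3/2 → seg 1, τ=1/2; S=5+7/2·τ+-21/4·τ²+7/8·τ³=355/64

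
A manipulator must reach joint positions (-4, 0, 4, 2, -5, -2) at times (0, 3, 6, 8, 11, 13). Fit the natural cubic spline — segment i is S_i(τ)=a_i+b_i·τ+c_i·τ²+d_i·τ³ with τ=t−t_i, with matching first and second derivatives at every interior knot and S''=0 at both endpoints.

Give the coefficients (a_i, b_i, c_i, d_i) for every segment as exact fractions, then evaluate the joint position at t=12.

Δ: Δ0=4/3, Δ1=4/3, Δ2=-1, Δ3=-7/3, Δ4=3/2
row 1: diag=12, rhs=0; c'=1/4, d'=0
row 2: denom=10−3·1/4=37/4; d'=(-14−3·0)/(37/4)=-56/37
row 3: denom=10−2·8/37=354/37; d'=(-8−2·-56/37)/(354/37)=-92/177
row 4: denom=10−3·37/118=1069/118; d'=(23−3·-92/177)/(1069/118)=2898/1069
back: M4=2898/1069
back: M3=-92/177−37/118·2898/1069=-4393/3207
back: M2=-56/37−8/37·-4393/3207=-3904/3207
back: M1=0−1/4·-3904/3207=976/3207
M: M0=0, M1=976/3207, M2=-3904/3207, M3=-4393/3207, M4=2898/1069, M5=0
seg 0: a=-4, c=M0/2=0, d=(M1−M0)/(6·3)=488/28863, b=Δ0−h0·(2M0+M1)/6=3788/3207
seg 1: a=0, c=M1/2=488/3207, d=(M2−M1)/(6·3)=-2440/28863, b=Δ1−h1·(2M1+M2)/6=5252/3207
seg 2: a=4, c=M2/2=-1952/3207, d=(M3−M2)/(6·2)=-163/12828, b=Δ2−h2·(2M2+M3)/6=860/3207
seg 3: a=2, c=M3/2=-4393/6414, d=(M4−M3)/(6·3)=13087/57726, b=Δ3−h3·(2M3+M4)/6=-2479/1069
seg 4: a=-5, c=M4/2=1449/1069, d=(M5−M4)/(6·2)=-483/2138, b=Δ4−h4·(2M4+M5)/6=-657/2138
t_q=12 → seg 4, τ=1; S=-5+-657/2138·τ+1449/1069·τ²+-483/2138·τ³=-4466/1069

  seg 0: a=-4 b=3788/3207 c=0 d=488/28863
  seg 1: a=0 b=5252/3207 c=488/3207 d=-2440/28863
  seg 2: a=4 b=860/3207 c=-1952/3207 d=-163/12828
  seg 3: a=2 b=-2479/1069 c=-4393/6414 d=13087/57726
  seg 4: a=-5 b=-657/2138 c=1449/1069 d=-483/2138
S(12) = -4466/1069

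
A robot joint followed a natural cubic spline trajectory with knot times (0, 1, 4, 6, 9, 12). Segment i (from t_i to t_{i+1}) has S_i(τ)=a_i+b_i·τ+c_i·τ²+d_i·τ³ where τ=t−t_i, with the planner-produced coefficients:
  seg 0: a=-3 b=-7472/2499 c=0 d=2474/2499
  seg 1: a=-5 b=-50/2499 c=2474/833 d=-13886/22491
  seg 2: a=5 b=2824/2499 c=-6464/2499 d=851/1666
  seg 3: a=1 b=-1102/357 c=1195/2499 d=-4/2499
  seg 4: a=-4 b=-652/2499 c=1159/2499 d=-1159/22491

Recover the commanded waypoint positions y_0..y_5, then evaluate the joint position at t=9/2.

y_0 = S_0(0) = a_0 = -3
y_1 = S_1(0) = a_1 = -5
y_2 = S_2(0) = a_2 = 5
y_3 = S_3(0) = a_3 = 1
y_4 = S_4(0) = a_4 = -4
y_5 = S_4(3) = -2
t_q=9/2 is in segment 2 (τ=1/2); S_2(τ)=66403/13328

y_0=-3 y_1=-5 y_2=5 y_3=1 y_4=-4 y_5=-2
S(9/2) = 66403/13328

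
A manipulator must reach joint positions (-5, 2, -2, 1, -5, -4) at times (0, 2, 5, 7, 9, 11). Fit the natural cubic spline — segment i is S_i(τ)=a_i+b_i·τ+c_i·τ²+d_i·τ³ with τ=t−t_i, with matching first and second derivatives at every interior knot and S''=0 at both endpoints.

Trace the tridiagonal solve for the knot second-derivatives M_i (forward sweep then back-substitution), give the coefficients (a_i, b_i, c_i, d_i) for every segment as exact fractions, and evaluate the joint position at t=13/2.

Δ: Δ0=7/2, Δ1=-4/3, Δ2=3/2, Δ3=-3, Δ4=1/2
row 1: diag=10, rhs=-29; c'=3/10, d'=-29/10
row 2: denom=10−3·3/10=91/10; d'=(17−3·-29/10)/(91/10)=257/91
row 3: denom=8−2·20/91=688/91; d'=(-27−2·257/91)/(688/91)=-2971/688
row 4: denom=8−2·91/344=1285/172; d'=(21−2·-2971/688)/(1285/172)=2039/514
back: M4=2039/514
back: M3=-2971/688−91/344·2039/514=-2759/514
back: M2=257/91−20/91·-2759/514=1029/257
back: M1=-29/10−3/10·1029/257=-1054/257
M: M0=0, M1=-1054/257, M2=1029/257, M3=-2759/514, M4=2039/514, M5=0
seg 0: a=-5, c=M0/2=0, d=(M1−M0)/(6·2)=-527/1542, b=Δ0−h0·(2M0+M1)/6=7505/1542
seg 1: a=2, c=M1/2=-527/257, d=(M2−M1)/(6·3)=2083/4626, b=Δ1−h1·(2M1+M2)/6=1181/1542
seg 2: a=-2, c=M2/2=1029/514, d=(M3−M2)/(6·2)=-4817/6168, b=Δ2−h2·(2M2+M3)/6=478/771
seg 3: a=1, c=M3/2=-2759/1028, d=(M4−M3)/(6·2)=2399/3084, b=Δ3−h3·(2M3+M4)/6=-1147/1542
seg 4: a=-5, c=M4/2=2039/1028, d=(M5−M4)/(6·2)=-2039/6168, b=Δ4−h4·(2M4+M5)/6=-3307/1542
t_q=13/2 → seg 2, τ=3/2; S=-2+478/771·τ+1029/514·τ²+-4817/6168·τ³=13135/16448

  seg 0: a=-5 b=7505/1542 c=0 d=-527/1542
  seg 1: a=2 b=1181/1542 c=-527/257 d=2083/4626
  seg 2: a=-2 b=478/771 c=1029/514 d=-4817/6168
  seg 3: a=1 b=-1147/1542 c=-2759/1028 d=2399/3084
  seg 4: a=-5 b=-3307/1542 c=2039/1028 d=-2039/6168
S(13/2) = 13135/16448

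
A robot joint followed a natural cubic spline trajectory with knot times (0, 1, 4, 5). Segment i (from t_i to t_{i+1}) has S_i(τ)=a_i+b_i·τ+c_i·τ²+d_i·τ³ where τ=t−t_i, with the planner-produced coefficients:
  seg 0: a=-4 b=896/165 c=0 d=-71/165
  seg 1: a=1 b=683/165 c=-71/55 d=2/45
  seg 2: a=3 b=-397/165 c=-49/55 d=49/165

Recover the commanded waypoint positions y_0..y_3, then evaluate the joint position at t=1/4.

y_0 = S_0(0) = a_0 = -4
y_1 = S_1(0) = a_1 = 1
y_2 = S_2(0) = a_2 = 3
y_3 = S_2(1) = 0
t_q=1/4 is in segment 0 (τ=1/4); S_0(τ)=-1865/704

y_0=-4 y_1=1 y_2=3 y_3=0
S(1/4) = -1865/704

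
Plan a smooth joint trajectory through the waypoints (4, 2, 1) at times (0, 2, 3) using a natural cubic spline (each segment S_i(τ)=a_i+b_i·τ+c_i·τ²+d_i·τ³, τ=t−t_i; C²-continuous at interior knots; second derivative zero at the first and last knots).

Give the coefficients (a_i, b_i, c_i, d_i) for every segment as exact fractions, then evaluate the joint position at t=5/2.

  seg 0: a=4 b=-1 c=0 d=0
  seg 1: a=2 b=-1 c=0 d=0
S(5/2) = 3/2

Δ: Δ0=-1, Δ1=-1
row 1: diag=6, rhs=0; c'=1/6, d'=0
back: M1=0
M: M0=0, M1=0, M2=0
seg 0: a=4, c=M0/2=0, d=(M1−M0)/(6·2)=0, b=Δ0−h0·(2M0+M1)/6=-1
seg 1: a=2, c=M1/2=0, d=(M2−M1)/(6·1)=0, b=Δ1−h1·(2M1+M2)/6=-1
t_q=5/2 → seg 1, τ=1/2; S=2+-1·τ+0·τ²+0·τ³=3/2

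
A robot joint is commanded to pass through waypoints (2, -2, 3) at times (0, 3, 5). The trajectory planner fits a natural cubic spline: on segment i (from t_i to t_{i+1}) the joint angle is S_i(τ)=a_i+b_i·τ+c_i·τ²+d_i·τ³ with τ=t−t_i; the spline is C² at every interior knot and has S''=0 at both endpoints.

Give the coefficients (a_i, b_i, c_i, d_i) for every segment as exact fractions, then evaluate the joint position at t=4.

Δ: Δ0=-4/3, Δ1=5/2
row 1: diag=10, rhs=23; c'=1/5, d'=23/10
back: M1=23/10
M: M0=0, M1=23/10, M2=0
seg 0: a=2, c=M0/2=0, d=(M1−M0)/(6·3)=23/180, b=Δ0−h0·(2M0+M1)/6=-149/60
seg 1: a=-2, c=M1/2=23/20, d=(M2−M1)/(6·2)=-23/120, b=Δ1−h1·(2M1+M2)/6=29/30
t_q=4 → seg 1, τ=1; S=-2+29/30·τ+23/20·τ²+-23/120·τ³=-3/40

  seg 0: a=2 b=-149/60 c=0 d=23/180
  seg 1: a=-2 b=29/30 c=23/20 d=-23/120
S(4) = -3/40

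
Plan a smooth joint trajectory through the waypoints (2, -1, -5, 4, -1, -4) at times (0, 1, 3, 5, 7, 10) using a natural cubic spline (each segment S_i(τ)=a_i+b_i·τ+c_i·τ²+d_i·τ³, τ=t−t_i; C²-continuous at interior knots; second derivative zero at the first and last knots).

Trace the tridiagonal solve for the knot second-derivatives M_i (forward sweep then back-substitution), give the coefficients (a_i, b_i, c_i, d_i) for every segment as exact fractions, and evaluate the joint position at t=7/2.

  seg 0: a=2 b=-1075/388 c=0 d=-89/388
  seg 1: a=-1 b=-671/194 c=-267/388 d=275/388
  seg 2: a=-5 b=445/194 c=1383/388 d=-955/776
  seg 3: a=4 b=173/97 c=-741/194 d=651/776
  seg 4: a=-1 b=-665/194 c=471/388 d=-157/1164
S(7/2) = -19343/6208

Δ: Δ0=-3, Δ1=-2, Δ2=9/2, Δ3=-5/2, Δ4=-1
row 1: diag=6, rhs=6; c'=1/3, d'=1
row 2: denom=8−2·1/3=22/3; d'=(39−2·1)/(22/3)=111/22
row 3: denom=8−2·3/11=82/11; d'=(-42−2·111/22)/(82/11)=-573/82
row 4: denom=10−2·11/41=388/41; d'=(9−2·-573/82)/(388/41)=471/194
back: M4=471/194
back: M3=-573/82−11/41·471/194=-741/97
back: M2=111/22−3/11·-741/97=1383/194
back: M1=1−1/3·1383/194=-267/194
M: M0=0, M1=-267/194, M2=1383/194, M3=-741/97, M4=471/194, M5=0
seg 0: a=2, c=M0/2=0, d=(M1−M0)/(6·1)=-89/388, b=Δ0−h0·(2M0+M1)/6=-1075/388
seg 1: a=-1, c=M1/2=-267/388, d=(M2−M1)/(6·2)=275/388, b=Δ1−h1·(2M1+M2)/6=-671/194
seg 2: a=-5, c=M2/2=1383/388, d=(M3−M2)/(6·2)=-955/776, b=Δ2−h2·(2M2+M3)/6=445/194
seg 3: a=4, c=M3/2=-741/194, d=(M4−M3)/(6·2)=651/776, b=Δ3−h3·(2M3+M4)/6=173/97
seg 4: a=-1, c=M4/2=471/388, d=(M5−M4)/(6·3)=-157/1164, b=Δ4−h4·(2M4+M5)/6=-665/194
t_q=7/2 → seg 2, τ=1/2; S=-5+445/194·τ+1383/388·τ²+-955/776·τ³=-19343/6208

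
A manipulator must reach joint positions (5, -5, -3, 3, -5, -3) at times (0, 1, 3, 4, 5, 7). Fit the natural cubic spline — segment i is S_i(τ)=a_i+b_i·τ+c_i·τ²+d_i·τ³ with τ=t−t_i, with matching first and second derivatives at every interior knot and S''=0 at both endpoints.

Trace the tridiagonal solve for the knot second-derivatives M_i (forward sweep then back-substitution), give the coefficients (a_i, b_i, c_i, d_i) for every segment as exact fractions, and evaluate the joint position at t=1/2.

Δ: Δ0=-10, Δ1=1, Δ2=6, Δ3=-8, Δ4=1
row 1: diag=6, rhs=66; c'=1/3, d'=11
row 2: denom=6−2·1/3=16/3; d'=(30−2·11)/(16/3)=3/2
row 3: denom=4−1·3/16=61/16; d'=(-84−1·3/2)/(61/16)=-1368/61
row 4: denom=6−1·16/61=350/61; d'=(54−1·-1368/61)/(350/61)=333/25
back: M4=333/25
back: M3=-1368/61−16/61·333/25=-648/25
back: M2=3/2−3/16·-648/25=159/25
back: M1=11−1/3·159/25=222/25
M: M0=0, M1=222/25, M2=159/25, M3=-648/25, M4=333/25, M5=0
seg 0: a=5, c=M0/2=0, d=(M1−M0)/(6·1)=37/25, b=Δ0−h0·(2M0+M1)/6=-287/25
seg 1: a=-5, c=M1/2=111/25, d=(M2−M1)/(6·2)=-21/100, b=Δ1−h1·(2M1+M2)/6=-176/25
seg 2: a=-3, c=M2/2=159/50, d=(M3−M2)/(6·1)=-269/50, b=Δ2−h2·(2M2+M3)/6=41/5
seg 3: a=3, c=M3/2=-324/25, d=(M4−M3)/(6·1)=327/50, b=Δ3−h3·(2M3+M4)/6=-79/50
seg 4: a=-5, c=M4/2=333/50, d=(M5−M4)/(6·2)=-111/100, b=Δ4−h4·(2M4+M5)/6=-197/25
t_q=1/2 → seg 0, τ=1/2; S=5+-287/25·τ+0·τ²+37/25·τ³=-111/200

  seg 0: a=5 b=-287/25 c=0 d=37/25
  seg 1: a=-5 b=-176/25 c=111/25 d=-21/100
  seg 2: a=-3 b=41/5 c=159/50 d=-269/50
  seg 3: a=3 b=-79/50 c=-324/25 d=327/50
  seg 4: a=-5 b=-197/25 c=333/50 d=-111/100
S(1/2) = -111/200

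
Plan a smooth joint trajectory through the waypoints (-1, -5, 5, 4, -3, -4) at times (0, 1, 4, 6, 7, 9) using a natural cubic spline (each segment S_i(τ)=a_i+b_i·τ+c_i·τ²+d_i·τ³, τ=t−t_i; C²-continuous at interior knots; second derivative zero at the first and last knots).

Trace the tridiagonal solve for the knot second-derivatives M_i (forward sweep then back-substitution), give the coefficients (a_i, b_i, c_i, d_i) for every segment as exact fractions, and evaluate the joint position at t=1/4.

Δ: Δ0=-4, Δ1=10/3, Δ2=-1/2, Δ3=-7, Δ4=-1/2
row 1: diag=8, rhs=44; c'=3/8, d'=11/2
row 2: denom=10−3·3/8=71/8; d'=(-23−3·11/2)/(71/8)=-316/71
row 3: denom=6−2·16/71=394/71; d'=(-39−2·-316/71)/(394/71)=-2137/394
row 4: denom=6−1·71/394=2293/394; d'=(39−1·-2137/394)/(2293/394)=17503/2293
back: M4=17503/2293
back: M3=-2137/394−71/394·17503/2293=-15591/2293
back: M2=-316/71−16/71·-15591/2293=-6692/2293
back: M1=11/2−3/8·-6692/2293=15121/2293
M: M0=0, M1=15121/2293, M2=-6692/2293, M3=-15591/2293, M4=17503/2293, M5=0
seg 0: a=-1, c=M0/2=0, d=(M1−M0)/(6·1)=15121/13758, b=Δ0−h0·(2M0+M1)/6=-70153/13758
seg 1: a=-5, c=M1/2=15121/4586, d=(M2−M1)/(6·3)=-7271/13758, b=Δ1−h1·(2M1+M2)/6=-12395/6879
seg 2: a=5, c=M2/2=-3346/2293, d=(M3−M2)/(6·2)=-8899/27516, b=Δ2−h2·(2M2+M3)/6=51071/13758
seg 3: a=4, c=M3/2=-15591/4586, d=(M4−M3)/(6·1)=16547/6879, b=Δ3−h3·(2M3+M4)/6=-82627/13758
seg 4: a=-3, c=M4/2=17503/4586, d=(M5−M4)/(6·2)=-17503/27516, b=Δ4−h4·(2M4+M5)/6=-76891/13758
t_q=1/4 → seg 0, τ=1/4; S=-1+-70153/13758·τ+0·τ²+15121/13758·τ³=-662613/293504

  seg 0: a=-1 b=-70153/13758 c=0 d=15121/13758
  seg 1: a=-5 b=-12395/6879 c=15121/4586 d=-7271/13758
  seg 2: a=5 b=51071/13758 c=-3346/2293 d=-8899/27516
  seg 3: a=4 b=-82627/13758 c=-15591/4586 d=16547/6879
  seg 4: a=-3 b=-76891/13758 c=17503/4586 d=-17503/27516
S(1/4) = -662613/293504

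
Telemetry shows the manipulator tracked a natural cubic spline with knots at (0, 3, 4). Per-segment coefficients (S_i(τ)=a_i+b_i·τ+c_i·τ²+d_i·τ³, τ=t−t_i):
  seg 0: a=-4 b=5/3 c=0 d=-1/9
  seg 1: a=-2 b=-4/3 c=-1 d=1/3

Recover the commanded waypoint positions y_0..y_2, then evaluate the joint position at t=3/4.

y_0 = S_0(0) = a_0 = -4
y_1 = S_1(0) = a_1 = -2
y_2 = S_1(1) = -4
t_q=3/4 is in segment 0 (τ=3/4); S_0(τ)=-179/64

y_0=-4 y_1=-2 y_2=-4
S(3/4) = -179/64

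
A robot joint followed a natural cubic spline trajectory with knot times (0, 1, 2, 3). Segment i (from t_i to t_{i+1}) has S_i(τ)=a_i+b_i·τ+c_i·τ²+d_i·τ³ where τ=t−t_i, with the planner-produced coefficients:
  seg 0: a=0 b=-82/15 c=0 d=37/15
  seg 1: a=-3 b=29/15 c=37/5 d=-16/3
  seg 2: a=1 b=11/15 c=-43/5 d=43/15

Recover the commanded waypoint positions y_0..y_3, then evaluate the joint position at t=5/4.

y_0=0 y_1=-3 y_2=1 y_3=-4
S(5/4) = -171/80

y_0 = S_0(0) = a_0 = 0
y_1 = S_1(0) = a_1 = -3
y_2 = S_2(0) = a_2 = 1
y_3 = S_2(1) = -4
t_q=5/4 is in segment 1 (τ=1/4); S_1(τ)=-171/80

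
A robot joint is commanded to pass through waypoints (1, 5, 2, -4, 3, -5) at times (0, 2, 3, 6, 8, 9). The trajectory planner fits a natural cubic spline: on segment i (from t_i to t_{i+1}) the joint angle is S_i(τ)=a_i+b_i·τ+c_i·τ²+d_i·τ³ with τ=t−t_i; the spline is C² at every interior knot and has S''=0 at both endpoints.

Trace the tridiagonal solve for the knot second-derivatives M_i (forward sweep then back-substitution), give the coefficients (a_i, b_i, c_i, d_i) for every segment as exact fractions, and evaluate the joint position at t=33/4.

Δ: Δ0=2, Δ1=-3, Δ2=-2, Δ3=7/2, Δ4=-8
row 1: diag=6, rhs=-30; c'=1/6, d'=-5
row 2: denom=8−1·1/6=47/6; d'=(6−1·-5)/(47/6)=66/47
row 3: denom=10−3·18/47=416/47; d'=(33−3·66/47)/(416/47)=1353/416
row 4: denom=6−2·47/208=577/104; d'=(-69−2·1353/416)/(577/104)=-15705/1154
back: M4=-15705/1154
back: M3=1353/416−47/208·-15705/1154=3651/577
back: M2=66/47−18/47·3651/577=-588/577
back: M1=-5−1/6·-588/577=-2787/577
M: M0=0, M1=-2787/577, M2=-588/577, M3=3651/577, M4=-15705/1154, M5=0
seg 0: a=1, c=M0/2=0, d=(M1−M0)/(6·2)=-929/2308, b=Δ0−h0·(2M0+M1)/6=2083/577
seg 1: a=5, c=M1/2=-2787/1154, d=(M2−M1)/(6·1)=733/1154, b=Δ1−h1·(2M1+M2)/6=-704/577
seg 2: a=2, c=M2/2=-294/577, d=(M3−M2)/(6·3)=471/1154, b=Δ2−h2·(2M2+M3)/6=-4783/1154
seg 3: a=-4, c=M3/2=3651/1154, d=(M4−M3)/(6·2)=-7669/4616, b=Δ3−h3·(2M3+M4)/6=2203/577
seg 4: a=3, c=M4/2=-15705/2308, d=(M5−M4)/(6·1)=5235/2308, b=Δ4−h4·(2M4+M5)/6=-3997/1154
t_q=33/4 → seg 4, τ=1/4; S=3+-3997/1154·τ+-15705/2308·τ²+5235/2308·τ³=257647/147712

  seg 0: a=1 b=2083/577 c=0 d=-929/2308
  seg 1: a=5 b=-704/577 c=-2787/1154 d=733/1154
  seg 2: a=2 b=-4783/1154 c=-294/577 d=471/1154
  seg 3: a=-4 b=2203/577 c=3651/1154 d=-7669/4616
  seg 4: a=3 b=-3997/1154 c=-15705/2308 d=5235/2308
S(33/4) = 257647/147712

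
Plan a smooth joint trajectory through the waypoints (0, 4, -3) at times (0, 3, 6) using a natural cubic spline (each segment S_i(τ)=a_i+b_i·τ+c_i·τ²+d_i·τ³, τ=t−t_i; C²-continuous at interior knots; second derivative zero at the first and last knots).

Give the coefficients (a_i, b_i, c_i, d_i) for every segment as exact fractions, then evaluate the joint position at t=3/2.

Δ: Δ0=4/3, Δ1=-7/3
row 1: diag=12, rhs=-22; c'=1/4, d'=-11/6
back: M1=-11/6
M: M0=0, M1=-11/6, M2=0
seg 0: a=0, c=M0/2=0, d=(M1−M0)/(6·3)=-11/108, b=Δ0−h0·(2M0+M1)/6=9/4
seg 1: a=4, c=M1/2=-11/12, d=(M2−M1)/(6·3)=11/108, b=Δ1−h1·(2M1+M2)/6=-1/2
t_q=3/2 → seg 0, τ=3/2; S=0+9/4·τ+0·τ²+-11/108·τ³=97/32

  seg 0: a=0 b=9/4 c=0 d=-11/108
  seg 1: a=4 b=-1/2 c=-11/12 d=11/108
S(3/2) = 97/32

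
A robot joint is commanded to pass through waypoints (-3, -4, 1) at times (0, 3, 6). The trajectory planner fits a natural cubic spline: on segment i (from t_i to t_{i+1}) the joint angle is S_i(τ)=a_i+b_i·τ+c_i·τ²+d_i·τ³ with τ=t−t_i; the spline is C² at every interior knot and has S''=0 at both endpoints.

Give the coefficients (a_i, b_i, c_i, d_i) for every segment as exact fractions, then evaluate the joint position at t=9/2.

  seg 0: a=-3 b=-5/6 c=0 d=1/18
  seg 1: a=-4 b=2/3 c=1/2 d=-1/18
S(9/2) = -33/16

Δ: Δ0=-1/3, Δ1=5/3
row 1: diag=12, rhs=12; c'=1/4, d'=1
back: M1=1
M: M0=0, M1=1, M2=0
seg 0: a=-3, c=M0/2=0, d=(M1−M0)/(6·3)=1/18, b=Δ0−h0·(2M0+M1)/6=-5/6
seg 1: a=-4, c=M1/2=1/2, d=(M2−M1)/(6·3)=-1/18, b=Δ1−h1·(2M1+M2)/6=2/3
t_q=9/2 → seg 1, τ=3/2; S=-4+2/3·τ+1/2·τ²+-1/18·τ³=-33/16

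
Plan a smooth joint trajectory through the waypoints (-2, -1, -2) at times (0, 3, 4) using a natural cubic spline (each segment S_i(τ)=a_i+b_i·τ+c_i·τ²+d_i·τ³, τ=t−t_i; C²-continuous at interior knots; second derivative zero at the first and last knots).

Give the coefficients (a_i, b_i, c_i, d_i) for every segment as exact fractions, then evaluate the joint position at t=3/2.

Δ: Δ0=1/3, Δ1=-1
row 1: diag=8, rhs=-8; c'=1/8, d'=-1
back: M1=-1
M: M0=0, M1=-1, M2=0
seg 0: a=-2, c=M0/2=0, d=(M1−M0)/(6·3)=-1/18, b=Δ0−h0·(2M0+M1)/6=5/6
seg 1: a=-1, c=M1/2=-1/2, d=(M2−M1)/(6·1)=1/6, b=Δ1−h1·(2M1+M2)/6=-2/3
t_q=3/2 → seg 0, τ=3/2; S=-2+5/6·τ+0·τ²+-1/18·τ³=-15/16

  seg 0: a=-2 b=5/6 c=0 d=-1/18
  seg 1: a=-1 b=-2/3 c=-1/2 d=1/6
S(3/2) = -15/16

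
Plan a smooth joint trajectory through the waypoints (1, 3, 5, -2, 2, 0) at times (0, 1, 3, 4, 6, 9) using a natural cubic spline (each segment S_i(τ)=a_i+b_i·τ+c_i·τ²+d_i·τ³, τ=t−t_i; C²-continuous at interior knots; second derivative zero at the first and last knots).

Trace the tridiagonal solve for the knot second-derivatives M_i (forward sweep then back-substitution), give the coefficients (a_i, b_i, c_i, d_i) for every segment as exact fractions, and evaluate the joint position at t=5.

Δ: Δ0=2, Δ1=1, Δ2=-7, Δ3=2, Δ4=-2/3
row 1: diag=6, rhs=-6; c'=1/3, d'=-1
row 2: denom=6−2·1/3=16/3; d'=(-48−2·-1)/(16/3)=-69/8
row 3: denom=6−1·3/16=93/16; d'=(54−1·-69/8)/(93/16)=334/31
row 4: denom=10−2·32/93=866/93; d'=(-16−2·334/31)/(866/93)=-1746/433
back: M4=-1746/433
back: M3=334/31−32/93·-1746/433=5266/433
back: M2=-69/8−3/16·5266/433=-4722/433
back: M1=-1−1/3·-4722/433=1141/433
M: M0=0, M1=1141/433, M2=-4722/433, M3=5266/433, M4=-1746/433, M5=0
seg 0: a=1, c=M0/2=0, d=(M1−M0)/(6·1)=1141/2598, b=Δ0−h0·(2M0+M1)/6=4055/2598
seg 1: a=3, c=M1/2=1141/866, d=(M2−M1)/(6·2)=-5863/5196, b=Δ1−h1·(2M1+M2)/6=3739/1299
seg 2: a=5, c=M2/2=-2361/433, d=(M3−M2)/(6·1)=4994/1299, b=Δ2−h2·(2M2+M3)/6=-7004/1299
seg 3: a=-2, c=M3/2=2633/433, d=(M4−M3)/(6·2)=-1753/1299, b=Δ3−h3·(2M3+M4)/6=-6188/1299
seg 4: a=2, c=M4/2=-873/433, d=(M5−M4)/(6·3)=97/433, b=Δ4−h4·(2M4+M5)/6=4372/1299
t_q=5 → seg 3, τ=1; S=-2+-6188/1299·τ+2633/433·τ²+-1753/1299·τ³=-880/433

  seg 0: a=1 b=4055/2598 c=0 d=1141/2598
  seg 1: a=3 b=3739/1299 c=1141/866 d=-5863/5196
  seg 2: a=5 b=-7004/1299 c=-2361/433 d=4994/1299
  seg 3: a=-2 b=-6188/1299 c=2633/433 d=-1753/1299
  seg 4: a=2 b=4372/1299 c=-873/433 d=97/433
S(5) = -880/433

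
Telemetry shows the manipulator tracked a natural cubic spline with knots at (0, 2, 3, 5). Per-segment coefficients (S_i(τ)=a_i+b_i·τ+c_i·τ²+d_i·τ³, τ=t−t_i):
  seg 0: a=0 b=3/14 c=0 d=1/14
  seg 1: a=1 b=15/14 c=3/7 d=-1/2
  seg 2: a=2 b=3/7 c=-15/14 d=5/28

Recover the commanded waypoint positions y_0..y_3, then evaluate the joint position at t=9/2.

y_0=0 y_1=1 y_2=2 y_3=0
S(9/2) = 187/224

y_0 = S_0(0) = a_0 = 0
y_1 = S_1(0) = a_1 = 1
y_2 = S_2(0) = a_2 = 2
y_3 = S_2(2) = 0
t_q=9/2 is in segment 2 (τ=3/2); S_2(τ)=187/224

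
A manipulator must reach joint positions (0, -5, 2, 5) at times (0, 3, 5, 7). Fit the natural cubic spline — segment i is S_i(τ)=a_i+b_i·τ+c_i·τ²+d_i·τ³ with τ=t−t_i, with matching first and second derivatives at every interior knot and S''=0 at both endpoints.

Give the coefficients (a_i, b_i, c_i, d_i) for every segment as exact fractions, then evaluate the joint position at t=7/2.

Δ: Δ0=-5/3, Δ1=7/2, Δ2=3/2
row 1: diag=10, rhs=31; c'=1/5, d'=31/10
row 2: denom=8−2·1/5=38/5; d'=(-12−2·31/10)/(38/5)=-91/38
back: M2=-91/38
back: M1=31/10−1/5·-91/38=68/19
M: M0=0, M1=68/19, M2=-91/38, M3=0
seg 0: a=0, c=M0/2=0, d=(M1−M0)/(6·3)=34/171, b=Δ0−h0·(2M0+M1)/6=-197/57
seg 1: a=-5, c=M1/2=34/19, d=(M2−M1)/(6·2)=-227/456, b=Δ1−h1·(2M1+M2)/6=109/57
seg 2: a=2, c=M2/2=-91/76, d=(M3−M2)/(6·2)=91/456, b=Δ2−h2·(2M2+M3)/6=353/114
t_q=7/2 → seg 1, τ=1/2; S=-5+109/57·τ+34/19·τ²+-227/456·τ³=-4449/1216

  seg 0: a=0 b=-197/57 c=0 d=34/171
  seg 1: a=-5 b=109/57 c=34/19 d=-227/456
  seg 2: a=2 b=353/114 c=-91/76 d=91/456
S(7/2) = -4449/1216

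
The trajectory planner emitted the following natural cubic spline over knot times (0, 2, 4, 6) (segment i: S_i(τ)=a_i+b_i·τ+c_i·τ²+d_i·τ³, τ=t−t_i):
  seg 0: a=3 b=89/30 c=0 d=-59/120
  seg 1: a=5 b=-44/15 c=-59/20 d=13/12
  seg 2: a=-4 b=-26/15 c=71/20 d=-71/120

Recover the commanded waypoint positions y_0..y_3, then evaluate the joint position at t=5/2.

y_0 = S_0(0) = a_0 = 3
y_1 = S_1(0) = a_1 = 5
y_2 = S_2(0) = a_2 = -4
y_3 = S_2(2) = 2
t_q=5/2 is in segment 1 (τ=1/2); S_1(τ)=469/160

y_0=3 y_1=5 y_2=-4 y_3=2
S(5/2) = 469/160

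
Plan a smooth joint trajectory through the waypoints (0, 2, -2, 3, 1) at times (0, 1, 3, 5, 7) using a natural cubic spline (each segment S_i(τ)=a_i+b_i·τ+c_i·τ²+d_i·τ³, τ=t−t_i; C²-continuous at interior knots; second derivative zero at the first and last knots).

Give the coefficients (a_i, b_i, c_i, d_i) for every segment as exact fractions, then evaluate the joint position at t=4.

  seg 0: a=0 b=491/164 c=0 d=-163/164
  seg 1: a=2 b=1/82 c=-489/164 d=81/82
  seg 2: a=-2 b=-5/82 c=483/164 d=-273/328
  seg 3: a=3 b=71/41 c=-84/41 d=14/41
S(4) = 17/328

Δ: Δ0=2, Δ1=-2, Δ2=5/2, Δ3=-1
row 1: diag=6, rhs=-24; c'=1/3, d'=-4
row 2: denom=8−2·1/3=22/3; d'=(27−2·-4)/(22/3)=105/22
row 3: denom=8−2·3/11=82/11; d'=(-21−2·105/22)/(82/11)=-168/41
back: M3=-168/41
back: M2=105/22−3/11·-168/41=483/82
back: M1=-4−1/3·483/82=-489/82
M: M0=0, M1=-489/82, M2=483/82, M3=-168/41, M4=0
seg 0: a=0, c=M0/2=0, d=(M1−M0)/(6·1)=-163/164, b=Δ0−h0·(2M0+M1)/6=491/164
seg 1: a=2, c=M1/2=-489/164, d=(M2−M1)/(6·2)=81/82, b=Δ1−h1·(2M1+M2)/6=1/82
seg 2: a=-2, c=M2/2=483/164, d=(M3−M2)/(6·2)=-273/328, b=Δ2−h2·(2M2+M3)/6=-5/82
seg 3: a=3, c=M3/2=-84/41, d=(M4−M3)/(6·2)=14/41, b=Δ3−h3·(2M3+M4)/6=71/41
t_q=4 → seg 2, τ=1; S=-2+-5/82·τ+483/164·τ²+-273/328·τ³=17/328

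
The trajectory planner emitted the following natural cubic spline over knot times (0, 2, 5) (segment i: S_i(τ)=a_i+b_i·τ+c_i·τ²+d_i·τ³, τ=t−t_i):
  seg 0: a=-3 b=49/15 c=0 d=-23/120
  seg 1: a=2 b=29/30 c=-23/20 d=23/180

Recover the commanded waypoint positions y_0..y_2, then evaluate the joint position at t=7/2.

y_0=-3 y_1=2 y_2=-2
S(7/2) = 207/160

y_0 = S_0(0) = a_0 = -3
y_1 = S_1(0) = a_1 = 2
y_2 = S_1(3) = -2
t_q=7/2 is in segment 1 (τ=3/2); S_1(τ)=207/160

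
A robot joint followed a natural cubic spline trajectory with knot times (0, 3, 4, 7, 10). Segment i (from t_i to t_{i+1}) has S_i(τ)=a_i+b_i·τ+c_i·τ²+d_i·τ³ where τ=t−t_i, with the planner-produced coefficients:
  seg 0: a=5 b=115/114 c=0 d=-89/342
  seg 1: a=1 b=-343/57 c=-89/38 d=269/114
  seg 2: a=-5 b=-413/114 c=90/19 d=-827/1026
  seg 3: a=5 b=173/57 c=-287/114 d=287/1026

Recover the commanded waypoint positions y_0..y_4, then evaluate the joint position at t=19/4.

y_0=5 y_1=1 y_2=-5 y_3=5 y_4=-1
S(19/4) = -13115/2432

y_0 = S_0(0) = a_0 = 5
y_1 = S_1(0) = a_1 = 1
y_2 = S_2(0) = a_2 = -5
y_3 = S_3(0) = a_3 = 5
y_4 = S_3(3) = -1
t_q=19/4 is in segment 2 (τ=3/4); S_2(τ)=-13115/2432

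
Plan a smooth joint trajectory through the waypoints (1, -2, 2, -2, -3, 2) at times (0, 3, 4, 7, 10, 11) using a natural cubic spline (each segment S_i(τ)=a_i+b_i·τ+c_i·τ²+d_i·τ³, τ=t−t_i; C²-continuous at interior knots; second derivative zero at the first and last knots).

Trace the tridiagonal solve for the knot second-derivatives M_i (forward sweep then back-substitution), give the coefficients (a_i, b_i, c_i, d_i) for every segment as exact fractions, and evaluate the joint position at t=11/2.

  seg 0: a=1 b=-1039/327 c=0 d=712/2943
  seg 1: a=-2 b=1097/327 c=712/327 d=-167/109
  seg 2: a=2 b=1018/327 c=-791/327 d=919/2943
  seg 3: a=-2 b=-971/327 c=128/327 d=478/2943
  seg 4: a=-3 b=1231/327 c=202/109 d=-202/327
S(11/2) = 1989/872

Δ: Δ0=-1, Δ1=4, Δ2=-4/3, Δ3=-1/3, Δ4=5
row 1: diag=8, rhs=30; c'=1/8, d'=15/4
row 2: denom=8−1·1/8=63/8; d'=(-32−1·15/4)/(63/8)=-286/63
row 3: denom=12−3·8/21=76/7; d'=(6−3·-286/63)/(76/7)=103/57
row 4: denom=8−3·21/76=545/76; d'=(32−3·103/57)/(545/76)=404/109
back: M4=404/109
back: M3=103/57−21/76·404/109=256/327
back: M2=-286/63−8/21·256/327=-1582/327
back: M1=15/4−1/8·-1582/327=1424/327
M: M0=0, M1=1424/327, M2=-1582/327, M3=256/327, M4=404/109, M5=0
seg 0: a=1, c=M0/2=0, d=(M1−M0)/(6·3)=712/2943, b=Δ0−h0·(2M0+M1)/6=-1039/327
seg 1: a=-2, c=M1/2=712/327, d=(M2−M1)/(6·1)=-167/109, b=Δ1−h1·(2M1+M2)/6=1097/327
seg 2: a=2, c=M2/2=-791/327, d=(M3−M2)/(6·3)=919/2943, b=Δ2−h2·(2M2+M3)/6=1018/327
seg 3: a=-2, c=M3/2=128/327, d=(M4−M3)/(6·3)=478/2943, b=Δ3−h3·(2M3+M4)/6=-971/327
seg 4: a=-3, c=M4/2=202/109, d=(M5−M4)/(6·1)=-202/327, b=Δ4−h4·(2M4+M5)/6=1231/327
t_q=11/2 → seg 2, τ=3/2; S=2+1018/327·τ+-791/327·τ²+919/2943·τ³=1989/872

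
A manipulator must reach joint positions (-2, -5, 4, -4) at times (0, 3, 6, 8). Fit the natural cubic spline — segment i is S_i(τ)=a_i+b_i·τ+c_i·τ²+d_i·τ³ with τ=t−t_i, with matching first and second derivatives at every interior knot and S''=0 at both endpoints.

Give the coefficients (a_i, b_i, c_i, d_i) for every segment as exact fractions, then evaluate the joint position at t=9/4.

  seg 0: a=-2 b=-98/37 c=0 d=61/333
  seg 1: a=-5 b=85/37 c=61/37 d=-157/333
  seg 2: a=4 b=-20/37 c=-96/37 d=16/37
S(9/4) = -13907/2368

Δ: Δ0=-1, Δ1=3, Δ2=-4
row 1: diag=12, rhs=24; c'=1/4, d'=2
row 2: denom=10−3·1/4=37/4; d'=(-42−3·2)/(37/4)=-192/37
back: M2=-192/37
back: M1=2−1/4·-192/37=122/37
M: M0=0, M1=122/37, M2=-192/37, M3=0
seg 0: a=-2, c=M0/2=0, d=(M1−M0)/(6·3)=61/333, b=Δ0−h0·(2M0+M1)/6=-98/37
seg 1: a=-5, c=M1/2=61/37, d=(M2−M1)/(6·3)=-157/333, b=Δ1−h1·(2M1+M2)/6=85/37
seg 2: a=4, c=M2/2=-96/37, d=(M3−M2)/(6·2)=16/37, b=Δ2−h2·(2M2+M3)/6=-20/37
t_q=9/4 → seg 0, τ=9/4; S=-2+-98/37·τ+0·τ²+61/333·τ³=-13907/2368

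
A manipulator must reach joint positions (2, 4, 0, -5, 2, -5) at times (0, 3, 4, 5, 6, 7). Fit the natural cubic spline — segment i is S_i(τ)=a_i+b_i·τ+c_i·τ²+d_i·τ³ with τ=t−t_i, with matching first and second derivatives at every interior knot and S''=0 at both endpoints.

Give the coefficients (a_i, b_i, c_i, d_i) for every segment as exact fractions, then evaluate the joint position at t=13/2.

  seg 0: a=2 b=2525/1299 c=0 d=-553/3897
  seg 1: a=4 b=-2452/1299 c=-553/433 d=-1085/1299
  seg 2: a=0 b=-9025/1299 c=-1638/433 d=7444/1299
  seg 3: a=-5 b=3479/1299 c=5806/433 d=-11804/1299
  seg 4: a=2 b=2903/1299 c=-5998/433 d=5998/1299
S(13/2) = 401/1732

Δ: Δ0=2/3, Δ1=-4, Δ2=-5, Δ3=7, Δ4=-7
row 1: diag=8, rhs=-28; c'=1/8, d'=-7/2
row 2: denom=4−1·1/8=31/8; d'=(-6−1·-7/2)/(31/8)=-20/31
row 3: denom=4−1·8/31=116/31; d'=(72−1·-20/31)/(116/31)=563/29
row 4: denom=4−1·31/116=433/116; d'=(-84−1·563/29)/(433/116)=-11996/433
back: M4=-11996/433
back: M3=563/29−31/116·-11996/433=11612/433
back: M2=-20/31−8/31·11612/433=-3276/433
back: M1=-7/2−1/8·-3276/433=-1106/433
M: M0=0, M1=-1106/433, M2=-3276/433, M3=11612/433, M4=-11996/433, M5=0
seg 0: a=2, c=M0/2=0, d=(M1−M0)/(6·3)=-553/3897, b=Δ0−h0·(2M0+M1)/6=2525/1299
seg 1: a=4, c=M1/2=-553/433, d=(M2−M1)/(6·1)=-1085/1299, b=Δ1−h1·(2M1+M2)/6=-2452/1299
seg 2: a=0, c=M2/2=-1638/433, d=(M3−M2)/(6·1)=7444/1299, b=Δ2−h2·(2M2+M3)/6=-9025/1299
seg 3: a=-5, c=M3/2=5806/433, d=(M4−M3)/(6·1)=-11804/1299, b=Δ3−h3·(2M3+M4)/6=3479/1299
seg 4: a=2, c=M4/2=-5998/433, d=(M5−M4)/(6·1)=5998/1299, b=Δ4−h4·(2M4+M5)/6=2903/1299
t_q=13/2 → seg 4, τ=1/2; S=2+2903/1299·τ+-5998/433·τ²+5998/1299·τ³=401/1732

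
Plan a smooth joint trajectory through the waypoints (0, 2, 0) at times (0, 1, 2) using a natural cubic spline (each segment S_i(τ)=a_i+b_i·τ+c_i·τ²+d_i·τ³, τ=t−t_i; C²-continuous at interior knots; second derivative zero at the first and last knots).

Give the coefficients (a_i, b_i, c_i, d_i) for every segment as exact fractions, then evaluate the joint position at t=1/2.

Δ: Δ0=2, Δ1=-2
row 1: diag=4, rhs=-24; c'=1/4, d'=-6
back: M1=-6
M: M0=0, M1=-6, M2=0
seg 0: a=0, c=M0/2=0, d=(M1−M0)/(6·1)=-1, b=Δ0−h0·(2M0+M1)/6=3
seg 1: a=2, c=M1/2=-3, d=(M2−M1)/(6·1)=1, b=Δ1−h1·(2M1+M2)/6=0
t_q=1/2 → seg 0, τ=1/2; S=0+3·τ+0·τ²+-1·τ³=11/8

  seg 0: a=0 b=3 c=0 d=-1
  seg 1: a=2 b=0 c=-3 d=1
S(1/2) = 11/8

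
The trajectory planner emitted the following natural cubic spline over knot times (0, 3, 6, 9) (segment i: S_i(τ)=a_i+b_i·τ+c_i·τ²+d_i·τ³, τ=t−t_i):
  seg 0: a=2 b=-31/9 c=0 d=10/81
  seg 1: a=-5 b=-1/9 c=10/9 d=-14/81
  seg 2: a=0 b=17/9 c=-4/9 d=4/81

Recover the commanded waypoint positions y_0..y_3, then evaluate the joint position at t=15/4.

y_0 = S_0(0) = a_0 = 2
y_1 = S_1(0) = a_1 = -5
y_2 = S_2(0) = a_2 = 0
y_3 = S_2(3) = 3
t_q=15/4 is in segment 1 (τ=3/4); S_1(τ)=-145/32

y_0=2 y_1=-5 y_2=0 y_3=3
S(15/4) = -145/32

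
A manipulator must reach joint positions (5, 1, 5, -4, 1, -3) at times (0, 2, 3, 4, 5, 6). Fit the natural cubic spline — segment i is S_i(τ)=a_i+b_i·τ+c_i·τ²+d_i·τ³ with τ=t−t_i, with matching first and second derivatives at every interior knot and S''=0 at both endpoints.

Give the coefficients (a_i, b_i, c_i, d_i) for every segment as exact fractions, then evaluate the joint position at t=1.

Δ: Δ0=-2, Δ1=4, Δ2=-9, Δ3=5, Δ4=-4
row 1: diag=6, rhs=36; c'=1/6, d'=6
row 2: denom=4−1·1/6=23/6; d'=(-78−1·6)/(23/6)=-504/23
row 3: denom=4−1·6/23=86/23; d'=(84−1·-504/23)/(86/23)=1218/43
row 4: denom=4−1·23/86=321/86; d'=(-54−1·1218/43)/(321/86)=-2360/107
back: M4=-2360/107
back: M3=1218/43−23/86·-2360/107=3662/107
back: M2=-504/23−6/23·3662/107=-3300/107
back: M1=6−1/6·-3300/107=1192/107
M: M0=0, M1=1192/107, M2=-3300/107, M3=3662/107, M4=-2360/107, M5=0
seg 0: a=5, c=M0/2=0, d=(M1−M0)/(6·2)=298/321, b=Δ0−h0·(2M0+M1)/6=-1834/321
seg 1: a=1, c=M1/2=596/107, d=(M2−M1)/(6·1)=-2246/321, b=Δ1−h1·(2M1+M2)/6=1742/321
seg 2: a=5, c=M2/2=-1650/107, d=(M3−M2)/(6·1)=3481/321, b=Δ2−h2·(2M2+M3)/6=-1420/321
seg 3: a=-4, c=M3/2=1831/107, d=(M4−M3)/(6·1)=-3011/321, b=Δ3−h3·(2M3+M4)/6=-877/321
seg 4: a=1, c=M4/2=-1180/107, d=(M5−M4)/(6·1)=1180/321, b=Δ4−h4·(2M4+M5)/6=1076/321
t_q=1 → seg 0, τ=1; S=5+-1834/321·τ+0·τ²+298/321·τ³=23/107

  seg 0: a=5 b=-1834/321 c=0 d=298/321
  seg 1: a=1 b=1742/321 c=596/107 d=-2246/321
  seg 2: a=5 b=-1420/321 c=-1650/107 d=3481/321
  seg 3: a=-4 b=-877/321 c=1831/107 d=-3011/321
  seg 4: a=1 b=1076/321 c=-1180/107 d=1180/321
S(1) = 23/107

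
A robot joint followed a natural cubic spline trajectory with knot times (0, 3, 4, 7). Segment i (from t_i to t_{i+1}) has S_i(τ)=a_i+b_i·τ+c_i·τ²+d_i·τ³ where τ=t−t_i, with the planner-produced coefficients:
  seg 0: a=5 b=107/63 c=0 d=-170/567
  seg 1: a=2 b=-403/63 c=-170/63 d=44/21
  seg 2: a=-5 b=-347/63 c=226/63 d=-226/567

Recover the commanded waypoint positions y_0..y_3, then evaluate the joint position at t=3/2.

y_0=5 y_1=2 y_2=-5 y_3=0
S(3/2) = 183/28

y_0 = S_0(0) = a_0 = 5
y_1 = S_1(0) = a_1 = 2
y_2 = S_2(0) = a_2 = -5
y_3 = S_2(3) = 0
t_q=3/2 is in segment 0 (τ=3/2); S_0(τ)=183/28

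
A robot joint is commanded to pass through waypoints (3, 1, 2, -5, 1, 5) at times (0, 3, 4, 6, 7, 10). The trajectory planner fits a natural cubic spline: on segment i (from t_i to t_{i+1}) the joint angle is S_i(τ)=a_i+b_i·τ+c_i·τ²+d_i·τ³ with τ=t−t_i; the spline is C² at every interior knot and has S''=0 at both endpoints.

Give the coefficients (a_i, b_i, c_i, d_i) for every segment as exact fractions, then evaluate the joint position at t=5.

Δ: Δ0=-2/3, Δ1=1, Δ2=-7/2, Δ3=6, Δ4=4/3
row 1: diag=8, rhs=10; c'=1/8, d'=5/4
row 2: denom=6−1·1/8=47/8; d'=(-27−1·5/4)/(47/8)=-226/47
row 3: denom=6−2·16/47=250/47; d'=(57−2·-226/47)/(250/47)=3131/250
row 4: denom=8−1·47/250=1953/250; d'=(-28−1·3131/250)/(1953/250)=-3377/651
back: M4=-3377/651
back: M3=3131/250−47/250·-3377/651=8788/651
back: M2=-226/47−16/47·8788/651=-6122/651
back: M1=5/4−1/8·-6122/651=1579/651
M: M0=0, M1=1579/651, M2=-6122/651, M3=8788/651, M4=-3377/651, M5=0
seg 0: a=3, c=M0/2=0, d=(M1−M0)/(6·3)=1579/11718, b=Δ0−h0·(2M0+M1)/6=-2447/1302
seg 1: a=1, c=M1/2=1579/1302, d=(M2−M1)/(6·1)=-2567/1302, b=Δ1−h1·(2M1+M2)/6=1145/651
seg 2: a=2, c=M2/2=-3061/651, d=(M3−M2)/(6·2)=355/186, b=Δ2−h2·(2M2+M3)/6=-751/434
seg 3: a=-5, c=M3/2=4394/651, d=(M4−M3)/(6·1)=-4055/1302, b=Δ3−h3·(2M3+M4)/6=3079/1302
seg 4: a=1, c=M4/2=-3377/1302, d=(M5−M4)/(6·3)=3377/11718, b=Δ4−h4·(2M4+M5)/6=1415/217
t_q=5 → seg 2, τ=1; S=2+-751/434·τ+-3061/651·τ²+355/186·τ³=-53/21

  seg 0: a=3 b=-2447/1302 c=0 d=1579/11718
  seg 1: a=1 b=1145/651 c=1579/1302 d=-2567/1302
  seg 2: a=2 b=-751/434 c=-3061/651 d=355/186
  seg 3: a=-5 b=3079/1302 c=4394/651 d=-4055/1302
  seg 4: a=1 b=1415/217 c=-3377/1302 d=3377/11718
S(5) = -53/21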